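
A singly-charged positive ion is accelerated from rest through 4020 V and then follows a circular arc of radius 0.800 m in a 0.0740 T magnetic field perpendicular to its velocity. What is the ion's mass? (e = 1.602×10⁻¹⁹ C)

Combine |q|V = ½mv² and r = mv/(|q|B): eliminate v to get m = qB²r²/(2V).
m = (1.602×10⁻¹⁹)(0.0740)²(0.800)²/(2·4020) ≈ 6.98×10⁻²⁶ kg.

m ≈ 6.98×10⁻²⁶ kg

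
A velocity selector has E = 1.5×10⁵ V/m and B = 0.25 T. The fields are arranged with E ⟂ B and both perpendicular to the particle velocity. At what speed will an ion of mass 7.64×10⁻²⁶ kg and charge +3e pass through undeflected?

v = 6.0×10⁵ m/s

For undeflected motion the electric and magnetic forces balance: qE = qvB.
v = E/B = 1.5×10⁵/0.25 = 6.0×10⁵ m/s.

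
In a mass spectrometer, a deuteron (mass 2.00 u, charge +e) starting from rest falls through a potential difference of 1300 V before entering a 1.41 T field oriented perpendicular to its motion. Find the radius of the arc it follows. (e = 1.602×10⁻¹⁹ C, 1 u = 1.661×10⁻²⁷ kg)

Acceleration: |q|V = ½mv² ⇒ v = √(2|q|V/m) = √(2·1.602×10⁻¹⁹·1300/3.322×10⁻²⁷) ≈ 3.541×10⁵ m/s.
In the field: r = mv/(|q|B) = (3.322×10⁻²⁷)(3.541×10⁵)/((1.602×10⁻¹⁹)(1.41)) ≈ 5.21×10⁻³ m.

r ≈ 5.21×10⁻³ m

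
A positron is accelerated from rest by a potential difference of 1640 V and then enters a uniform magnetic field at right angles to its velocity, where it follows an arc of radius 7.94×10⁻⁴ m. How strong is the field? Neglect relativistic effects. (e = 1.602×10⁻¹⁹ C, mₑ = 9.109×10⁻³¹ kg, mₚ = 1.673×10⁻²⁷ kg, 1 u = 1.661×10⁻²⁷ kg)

v = √(2|q|V/m) = √(2·1.602×10⁻¹⁹·1640/9.109×10⁻³¹) ≈ 2.402×10⁷ m/s.
B = mv/(|q|r) = (9.109×10⁻³¹)(2.402×10⁷)/((1.602×10⁻¹⁹)(7.94×10⁻⁴)) ≈ 0.172 T.

B ≈ 0.172 T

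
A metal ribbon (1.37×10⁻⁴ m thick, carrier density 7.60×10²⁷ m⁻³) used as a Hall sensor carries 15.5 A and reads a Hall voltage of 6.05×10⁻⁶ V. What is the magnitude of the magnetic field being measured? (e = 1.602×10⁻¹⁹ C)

From V_H = IB/(n e t), B = V_H n e t / I.
B = (6.05×10⁻⁶)(7.60×10²⁷)(1.602×10⁻¹⁹)(1.37×10⁻⁴)/15.5 ≈ 0.0651 T.

B ≈ 0.0651 T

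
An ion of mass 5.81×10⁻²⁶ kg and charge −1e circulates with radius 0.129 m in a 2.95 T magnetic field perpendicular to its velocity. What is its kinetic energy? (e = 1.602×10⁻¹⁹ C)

KE ≈ 2.00×10⁵ eV

v = |q|Br/m, then KE = ½mv² = (qBr)²/(2m).
v = (1.602×10⁻¹⁹)(2.95)(0.129)/5.81×10⁻²⁶ ≈ 1.049×10⁶ m/s.
KE = ½(5.81×10⁻²⁶)(1.049×10⁶)² ≈ 3.20×10⁻¹⁴ J = 2.00×10⁵ eV.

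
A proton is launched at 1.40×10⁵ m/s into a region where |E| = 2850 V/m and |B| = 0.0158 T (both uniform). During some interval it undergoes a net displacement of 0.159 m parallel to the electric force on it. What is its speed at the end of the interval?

v_f ≈ 3.26×10⁵ m/s

B does no work; ΔKE = |q|E d.
½mv_f² = ½mv₀² + |q|Ed = ½(1.673×10⁻²⁷)(1.40×10⁵)² + (1.602×10⁻¹⁹)(2850)(0.159) ≈ 1.640×10⁻¹⁷ J + 7.259×10⁻¹⁷ J ≈ 8.899×10⁻¹⁷ J.
v_f = √(2·8.899×10⁻¹⁷/1.673×10⁻²⁷) ≈ 3.26×10⁵ m/s.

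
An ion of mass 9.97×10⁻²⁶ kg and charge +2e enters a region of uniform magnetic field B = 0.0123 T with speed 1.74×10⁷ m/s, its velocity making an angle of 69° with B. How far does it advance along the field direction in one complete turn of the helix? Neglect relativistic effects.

v∥ = v cosθ = 1.74×10⁷·cos69° ≈ 6.236×10⁶ m/s.
T = 2πm/(|q|B) = 2π(9.97×10⁻²⁶)/((3.204×10⁻¹⁹)(0.0123)) ≈ 1.590×10⁻⁴ s.
pitch = v∥ T = (6.236×10⁶)(1.590×10⁻⁴) ≈ 991 m.

p ≈ 991 m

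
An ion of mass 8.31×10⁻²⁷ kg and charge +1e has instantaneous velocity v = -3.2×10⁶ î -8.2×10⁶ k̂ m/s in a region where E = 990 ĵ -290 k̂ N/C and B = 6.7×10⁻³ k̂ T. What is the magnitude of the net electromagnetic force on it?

v×B = (0, 2.14×10⁴, 0) N/C.
E + v×B = (0, 2.24×10⁴, -290) N/C.
F = q(E + v×B) = (1.602×10⁻¹⁹ C)·(0, 2.24×10⁴, -290) = (0, 3.59×10⁻¹⁵, -4.65×10⁻¹⁷) N.
|F| = 3.59×10⁻¹⁵ N.

|F| ≈ 3.59×10⁻¹⁵ N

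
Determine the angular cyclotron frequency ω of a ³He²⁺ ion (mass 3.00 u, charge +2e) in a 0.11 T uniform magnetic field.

ω ≈ 7.1×10⁶ rad/s

ω = |q|B/m.
ω = (3.204×10⁻¹⁹)(0.11)/4.983×10⁻²⁷ ≈ 7.1×10⁶ rad/s.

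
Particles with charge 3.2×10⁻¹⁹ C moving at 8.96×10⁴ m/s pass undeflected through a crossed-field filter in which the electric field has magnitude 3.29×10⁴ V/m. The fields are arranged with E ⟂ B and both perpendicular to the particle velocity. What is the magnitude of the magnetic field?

Balance of forces in the selector: qE = qvB ⇒ B = E/v.
B = 3.29×10⁴/8.96×10⁴ = 0.367 T.

B = 0.367 T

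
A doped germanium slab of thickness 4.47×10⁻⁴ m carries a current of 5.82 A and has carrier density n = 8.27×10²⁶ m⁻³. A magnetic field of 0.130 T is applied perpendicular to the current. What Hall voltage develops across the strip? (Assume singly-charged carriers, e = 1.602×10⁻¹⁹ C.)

V_H ≈ 1.28×10⁻⁵ V

V_H = IB/(n e t).
V_H = (5.82)(0.130)/((8.27×10²⁶)(1.602×10⁻¹⁹)(4.47×10⁻⁴)) ≈ 1.28×10⁻⁵ V.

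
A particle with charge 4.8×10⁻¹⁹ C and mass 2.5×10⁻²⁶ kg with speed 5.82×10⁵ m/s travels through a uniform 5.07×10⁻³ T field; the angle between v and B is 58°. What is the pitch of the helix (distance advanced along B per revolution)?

p ≈ 19.9 m

v∥ = v cosθ = 5.82×10⁵·cos58° ≈ 3.084×10⁵ m/s.
T = 2πm/(|q|B) = 2π(2.5×10⁻²⁶)/((4.8×10⁻¹⁹)(5.07×10⁻³)) ≈ 6.455×10⁻⁵ s.
pitch = v∥ T = (3.084×10⁵)(6.455×10⁻⁵) ≈ 19.9 m.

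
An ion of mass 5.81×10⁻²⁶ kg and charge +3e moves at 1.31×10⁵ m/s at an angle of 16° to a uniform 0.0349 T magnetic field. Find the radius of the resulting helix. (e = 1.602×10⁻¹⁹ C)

r ≈ 0.125 m

v⊥ = v sinθ = 1.31×10⁵·sin16° ≈ 3.611×10⁴ m/s.
r = m v⊥/(|q|B) = (5.81×10⁻²⁶)(3.611×10⁴)/((4.806×10⁻¹⁹)(0.0349)) ≈ 0.125 m.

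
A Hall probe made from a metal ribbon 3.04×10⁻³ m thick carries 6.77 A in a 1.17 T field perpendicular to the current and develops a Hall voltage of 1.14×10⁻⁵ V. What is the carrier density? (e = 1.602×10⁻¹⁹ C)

From V_H = IB/(n e t), n = IB/(V_H e t).
n = (6.77)(1.17)/((1.14×10⁻⁵)(1.602×10⁻¹⁹)(3.04×10⁻³)) ≈ 1.43×10²⁷ m⁻³.

n ≈ 1.43×10²⁷ m⁻³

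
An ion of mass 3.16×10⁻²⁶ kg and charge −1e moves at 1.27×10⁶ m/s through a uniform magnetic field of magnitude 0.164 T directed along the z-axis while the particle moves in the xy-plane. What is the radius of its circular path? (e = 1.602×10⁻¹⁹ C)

The magnetic force provides the centripetal force: |q|vB = mv²/r.
r = mv/(|q|B) = (3.16×10⁻²⁶)(1.27×10⁶)/((1.602×10⁻¹⁹)(0.164)) ≈ 1.53 m.

r ≈ 1.53 m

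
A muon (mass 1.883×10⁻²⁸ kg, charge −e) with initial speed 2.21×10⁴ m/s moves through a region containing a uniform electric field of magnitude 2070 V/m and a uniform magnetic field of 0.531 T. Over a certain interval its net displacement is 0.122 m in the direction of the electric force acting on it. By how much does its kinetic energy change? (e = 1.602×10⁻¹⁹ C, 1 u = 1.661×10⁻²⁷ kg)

ΔKE ≈ 4.05×10⁻¹⁷ J

The magnetic force is always ⟂ v and does no work; only the electric force changes KE.
ΔKE = F_E · d = |q|E d = (1.602×10⁻¹⁹)(2070)(0.122) ≈ 4.05×10⁻¹⁷ J.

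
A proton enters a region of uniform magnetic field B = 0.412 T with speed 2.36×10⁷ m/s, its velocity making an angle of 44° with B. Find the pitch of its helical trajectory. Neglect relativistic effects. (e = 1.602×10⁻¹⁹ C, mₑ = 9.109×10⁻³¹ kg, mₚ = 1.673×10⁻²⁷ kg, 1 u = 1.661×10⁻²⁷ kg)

p ≈ 2.70 m

v∥ = v cosθ = 2.36×10⁷·cos44° ≈ 1.698×10⁷ m/s.
T = 2πm/(|q|B) = 2π(1.673×10⁻²⁷)/((1.602×10⁻¹⁹)(0.412)) ≈ 1.593×10⁻⁷ s.
pitch = v∥ T = (1.698×10⁷)(1.593×10⁻⁷) ≈ 2.70 m.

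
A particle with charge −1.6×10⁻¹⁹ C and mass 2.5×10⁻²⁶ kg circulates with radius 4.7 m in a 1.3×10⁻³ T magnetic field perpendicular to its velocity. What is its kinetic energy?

KE ≈ 120 eV

v = |q|Br/m, then KE = ½mv² = (qBr)²/(2m).
v = (1.6×10⁻¹⁹)(1.3×10⁻³)(4.7)/2.5×10⁻²⁶ ≈ 3.910×10⁴ m/s.
KE = ½(2.5×10⁻²⁶)(3.910×10⁴)² ≈ 1.9×10⁻¹⁷ J = 120 eV.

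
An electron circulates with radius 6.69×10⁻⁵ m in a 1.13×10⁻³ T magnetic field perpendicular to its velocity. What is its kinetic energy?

v = |q|Br/m, then KE = ½mv² = (qBr)²/(2m).
v = (1.602×10⁻¹⁹)(1.13×10⁻³)(6.69×10⁻⁵)/9.109×10⁻³¹ ≈ 1.330×10⁴ m/s.
KE = ½(9.109×10⁻³¹)(1.330×10⁴)² ≈ 8.05×10⁻²³ J = 5.03×10⁻⁴ eV.

KE ≈ 5.03×10⁻⁴ eV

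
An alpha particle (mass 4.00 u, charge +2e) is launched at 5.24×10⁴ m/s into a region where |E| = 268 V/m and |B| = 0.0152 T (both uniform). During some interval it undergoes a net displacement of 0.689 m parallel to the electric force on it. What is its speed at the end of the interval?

v_f ≈ 1.43×10⁵ m/s

B does no work; ΔKE = |q|E d.
½mv_f² = ½mv₀² + |q|Ed = ½(6.644×10⁻²⁷)(5.24×10⁴)² + (3.204×10⁻¹⁹)(268)(0.689) ≈ 9.121×10⁻¹⁸ J + 5.916×10⁻¹⁷ J ≈ 6.828×10⁻¹⁷ J.
v_f = √(2·6.828×10⁻¹⁷/6.644×10⁻²⁷) ≈ 1.43×10⁵ m/s.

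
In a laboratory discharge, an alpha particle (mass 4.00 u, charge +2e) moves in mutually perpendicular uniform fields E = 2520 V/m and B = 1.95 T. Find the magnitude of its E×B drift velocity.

v_d ≈ 1290 m/s

In crossed fields the guiding centre drifts at v_d = |E×B|/B² = E/B, independent of charge and mass.
v_d = 2520/1.95 = 1290 m/s.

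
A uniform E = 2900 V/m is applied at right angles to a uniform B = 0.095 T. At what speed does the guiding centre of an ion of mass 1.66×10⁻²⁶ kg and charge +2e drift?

v_d ≈ 3.1×10⁴ m/s

The steady drift has the magnetic force balancing the electric force, so v_d = E/B.
v_d = 2900/0.095 = 3.1×10⁴ m/s.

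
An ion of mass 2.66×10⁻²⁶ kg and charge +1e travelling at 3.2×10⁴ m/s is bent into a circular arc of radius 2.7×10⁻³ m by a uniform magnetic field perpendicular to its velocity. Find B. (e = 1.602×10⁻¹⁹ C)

B ≈ 2.0 T

From |q|vB = mv²/r, B = mv/(|q|r).
B = (2.66×10⁻²⁶)(3.2×10⁴)/((1.602×10⁻¹⁹)(2.7×10⁻³)) ≈ 2.0 T.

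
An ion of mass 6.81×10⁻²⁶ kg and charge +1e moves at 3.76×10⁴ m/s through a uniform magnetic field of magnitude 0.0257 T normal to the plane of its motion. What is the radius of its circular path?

The magnetic force provides the centripetal force: |q|vB = mv²/r.
r = mv/(|q|B) = (6.81×10⁻²⁶)(3.76×10⁴)/((1.602×10⁻¹⁹)(0.0257)) ≈ 0.622 m.

r ≈ 0.622 m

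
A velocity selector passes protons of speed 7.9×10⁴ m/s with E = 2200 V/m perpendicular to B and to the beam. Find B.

B = 0.028 T

Balance of forces in the selector: qE = qvB ⇒ B = E/v.
B = 2200/7.9×10⁴ = 0.028 T.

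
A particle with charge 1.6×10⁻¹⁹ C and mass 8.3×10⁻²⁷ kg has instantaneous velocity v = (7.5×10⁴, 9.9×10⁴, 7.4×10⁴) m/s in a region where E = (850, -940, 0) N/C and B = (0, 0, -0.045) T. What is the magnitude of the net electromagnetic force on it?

|F| ≈ 6.96×10⁻¹⁶ N

v×B = (-4460, 3380, 0) N/C.
E + v×B = (-3600, 2440, 0) N/C.
F = q(E + v×B) = (1.6×10⁻¹⁹ C)·(-3600, 2440, 0) = (-5.77×10⁻¹⁶, 3.90×10⁻¹⁶, 0) N.
|F| = 6.96×10⁻¹⁶ N.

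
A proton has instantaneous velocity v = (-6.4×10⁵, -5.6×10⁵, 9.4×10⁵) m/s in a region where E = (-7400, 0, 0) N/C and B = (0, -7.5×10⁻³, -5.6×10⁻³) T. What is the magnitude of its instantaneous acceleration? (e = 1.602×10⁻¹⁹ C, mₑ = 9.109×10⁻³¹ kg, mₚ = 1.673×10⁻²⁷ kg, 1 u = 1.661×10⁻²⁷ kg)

|a| ≈ 6.33×10¹¹ m/s²

v×B = (1.02×10⁴, -3580, 4800) N/C.
E + v×B = (2790, -3580, 4800) N/C.
F = q(E + v×B) = (1.602×10⁻¹⁹ C)·(2790, -3580, 4800) = (4.46×10⁻¹⁶, -5.74×10⁻¹⁶, 7.69×10⁻¹⁶) N.
|a| = |F|/m = 1.058×10⁻¹⁵/1.673×10⁻²⁷ ≈ 6.33×10¹¹ m/s².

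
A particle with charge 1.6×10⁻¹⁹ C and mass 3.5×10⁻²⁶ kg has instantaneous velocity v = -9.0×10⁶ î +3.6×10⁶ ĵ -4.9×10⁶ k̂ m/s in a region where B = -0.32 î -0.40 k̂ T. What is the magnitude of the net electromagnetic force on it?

v×B = (-1.44×10⁶, -2.03×10⁶, 1.15×10⁶) N/C.
F = q v×B = (1.6×10⁻¹⁹ C)·(-1.44×10⁶, -2.03×10⁶, 1.15×10⁶) = (-2.30×10⁻¹³, -3.25×10⁻¹³, 1.84×10⁻¹³) N.
|F| = 4.39×10⁻¹³ N.

|F| ≈ 4.39×10⁻¹³ N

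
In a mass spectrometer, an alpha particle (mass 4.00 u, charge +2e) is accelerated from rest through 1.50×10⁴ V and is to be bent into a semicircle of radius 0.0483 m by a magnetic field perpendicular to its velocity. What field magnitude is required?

B ≈ 0.516 T

v = √(2|q|V/m) = √(2·3.204×10⁻¹⁹·1.50×10⁴/6.644×10⁻²⁷) ≈ 1.203×10⁶ m/s.
B = mv/(|q|r) = (6.644×10⁻²⁷)(1.203×10⁶)/((3.204×10⁻¹⁹)(0.0483)) ≈ 0.516 T.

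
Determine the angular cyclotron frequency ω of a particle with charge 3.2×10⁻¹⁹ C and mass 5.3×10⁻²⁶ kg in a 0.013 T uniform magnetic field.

ω = |q|B/m.
ω = (3.2×10⁻¹⁹)(0.013)/5.3×10⁻²⁶ ≈ 7.8×10⁴ rad/s.

ω ≈ 7.8×10⁴ rad/s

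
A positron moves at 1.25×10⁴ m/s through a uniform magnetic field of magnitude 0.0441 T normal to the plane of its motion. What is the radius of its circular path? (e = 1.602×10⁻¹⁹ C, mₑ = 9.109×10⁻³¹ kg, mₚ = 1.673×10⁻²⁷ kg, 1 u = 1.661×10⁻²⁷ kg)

The magnetic force provides the centripetal force: |q|vB = mv²/r.
r = mv/(|q|B) = (9.109×10⁻³¹)(1.25×10⁴)/((1.602×10⁻¹⁹)(0.0441)) ≈ 1.61×10⁻⁶ m.

r ≈ 1.61×10⁻⁶ m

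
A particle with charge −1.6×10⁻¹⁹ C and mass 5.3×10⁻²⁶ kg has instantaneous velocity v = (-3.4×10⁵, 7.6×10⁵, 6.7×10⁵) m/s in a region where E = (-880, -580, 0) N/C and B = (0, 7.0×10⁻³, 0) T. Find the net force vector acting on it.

F ≈ (8.91×10⁻¹⁶, 9.28×10⁻¹⁷, 3.81×10⁻¹⁶) N

v×B = (-4690, 0, -2380) N/C.
E + v×B = (-5570, -580, -2380) N/C.
F = q(E + v×B) = (−1.6×10⁻¹⁹ C)·(-5570, -580, -2380) = (8.91×10⁻¹⁶, 9.28×10⁻¹⁷, 3.81×10⁻¹⁶) N.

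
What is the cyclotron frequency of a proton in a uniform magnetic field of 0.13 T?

f ≈ 2.0×10⁶ Hz

f = |q|B/(2πm).
f = (1.602×10⁻¹⁹)(0.13)/(2π·1.673×10⁻²⁷) ≈ 2.0×10⁶ Hz.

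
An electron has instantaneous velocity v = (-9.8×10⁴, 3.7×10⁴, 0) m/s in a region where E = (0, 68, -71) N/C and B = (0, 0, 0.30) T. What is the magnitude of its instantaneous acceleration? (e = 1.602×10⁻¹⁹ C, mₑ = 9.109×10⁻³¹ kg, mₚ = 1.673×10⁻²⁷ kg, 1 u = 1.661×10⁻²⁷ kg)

|a| ≈ 5.54×10¹⁵ m/s²

v×B = (1.11×10⁴, 2.94×10⁴, 0) N/C.
E + v×B = (1.11×10⁴, 2.95×10⁴, -71.0) N/C.
F = q(E + v×B) = (−1.602×10⁻¹⁹ C)·(1.11×10⁴, 2.95×10⁴, -71.0) = (-1.78×10⁻¹⁵, -4.72×10⁻¹⁵, 1.14×10⁻¹⁷) N.
|a| = |F|/m = 5.045×10⁻¹⁵/9.109×10⁻³¹ ≈ 5.54×10¹⁵ m/s².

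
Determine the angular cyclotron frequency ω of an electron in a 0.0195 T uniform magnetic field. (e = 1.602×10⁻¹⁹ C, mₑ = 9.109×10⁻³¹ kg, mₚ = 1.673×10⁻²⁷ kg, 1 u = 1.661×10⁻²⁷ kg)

ω ≈ 3.43×10⁹ rad/s

ω = |q|B/m.
ω = (1.602×10⁻¹⁹)(0.0195)/9.109×10⁻³¹ ≈ 3.43×10⁹ rad/s.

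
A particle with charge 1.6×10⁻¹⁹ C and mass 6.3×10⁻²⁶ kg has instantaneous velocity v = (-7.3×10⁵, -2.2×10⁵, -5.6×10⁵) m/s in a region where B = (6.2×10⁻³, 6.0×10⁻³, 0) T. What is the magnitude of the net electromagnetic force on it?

v×B = (3360, -3470, -3020) N/C.
F = q v×B = (1.6×10⁻¹⁹ C)·(3360, -3470, -3020) = (5.38×10⁻¹⁶, -5.56×10⁻¹⁶, -4.83×10⁻¹⁶) N.
|F| = 9.11×10⁻¹⁶ N.

|F| ≈ 9.11×10⁻¹⁶ N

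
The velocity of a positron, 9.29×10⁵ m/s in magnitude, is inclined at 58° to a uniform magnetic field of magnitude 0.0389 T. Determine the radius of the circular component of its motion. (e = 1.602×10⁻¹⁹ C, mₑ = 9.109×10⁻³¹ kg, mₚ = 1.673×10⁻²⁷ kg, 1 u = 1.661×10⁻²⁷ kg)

r ≈ 1.15×10⁻⁴ m

v⊥ = v sinθ = 9.29×10⁵·sin58° ≈ 7.878×10⁵ m/s.
r = m v⊥/(|q|B) = (9.109×10⁻³¹)(7.878×10⁵)/((1.602×10⁻¹⁹)(0.0389)) ≈ 1.15×10⁻⁴ m.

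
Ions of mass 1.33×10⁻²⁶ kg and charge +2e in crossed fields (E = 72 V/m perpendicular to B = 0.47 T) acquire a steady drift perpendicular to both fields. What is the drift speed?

v_d ≈ 150 m/s

The steady drift has the magnetic force balancing the electric force, so v_d = E/B.
v_d = 72/0.47 = 150 m/s.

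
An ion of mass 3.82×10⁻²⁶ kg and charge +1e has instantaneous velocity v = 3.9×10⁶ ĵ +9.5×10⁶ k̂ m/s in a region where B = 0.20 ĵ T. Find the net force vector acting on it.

v×B = (-1.90×10⁶, 0, 0) N/C.
F = q v×B = (1.602×10⁻¹⁹ C)·(-1.90×10⁶, 0, 0) = (-3.04×10⁻¹³, 0, 0) N.

F ≈ (-3.04×10⁻¹³, 0, 0) N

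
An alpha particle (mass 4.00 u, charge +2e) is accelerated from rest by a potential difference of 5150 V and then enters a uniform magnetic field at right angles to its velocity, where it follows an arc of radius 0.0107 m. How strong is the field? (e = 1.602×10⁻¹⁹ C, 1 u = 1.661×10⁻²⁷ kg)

B ≈ 1.37 T

v = √(2|q|V/m) = √(2·3.204×10⁻¹⁹·5150/6.644×10⁻²⁷) ≈ 7.048×10⁵ m/s.
B = mv/(|q|r) = (6.644×10⁻²⁷)(7.048×10⁵)/((3.204×10⁻¹⁹)(0.0107)) ≈ 1.37 T.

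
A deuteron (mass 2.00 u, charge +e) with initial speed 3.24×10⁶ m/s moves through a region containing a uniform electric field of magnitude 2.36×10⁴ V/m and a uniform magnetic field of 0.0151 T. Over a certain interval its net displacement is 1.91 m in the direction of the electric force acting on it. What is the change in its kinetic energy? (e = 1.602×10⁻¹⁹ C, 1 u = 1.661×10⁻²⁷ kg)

ΔKE ≈ 7.22×10⁻¹⁵ J

The magnetic force is always ⟂ v and does no work; only the electric force changes KE.
ΔKE = F_E · d = |q|E d = (1.602×10⁻¹⁹)(2.36×10⁴)(1.91) ≈ 7.22×10⁻¹⁵ J.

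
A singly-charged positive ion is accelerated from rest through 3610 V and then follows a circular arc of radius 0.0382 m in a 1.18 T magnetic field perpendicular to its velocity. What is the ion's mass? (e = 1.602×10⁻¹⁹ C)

Combine |q|V = ½mv² and r = mv/(|q|B): eliminate v to get m = qB²r²/(2V).
m = (1.602×10⁻¹⁹)(1.18)²(0.0382)²/(2·3610) ≈ 4.51×10⁻²⁶ kg.

m ≈ 4.51×10⁻²⁶ kg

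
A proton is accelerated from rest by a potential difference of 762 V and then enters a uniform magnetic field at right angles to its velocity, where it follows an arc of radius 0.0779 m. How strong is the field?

B ≈ 0.0512 T

v = √(2|q|V/m) = √(2·1.602×10⁻¹⁹·762/1.673×10⁻²⁷) ≈ 3.820×10⁵ m/s.
B = mv/(|q|r) = (1.673×10⁻²⁷)(3.820×10⁵)/((1.602×10⁻¹⁹)(0.0779)) ≈ 0.0512 T.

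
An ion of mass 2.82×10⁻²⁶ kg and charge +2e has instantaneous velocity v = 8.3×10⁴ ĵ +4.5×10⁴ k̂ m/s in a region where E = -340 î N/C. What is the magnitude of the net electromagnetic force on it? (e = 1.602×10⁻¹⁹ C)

|F| ≈ 1.09×10⁻¹⁶ N

Only an electric field acts, so F = qE = (3.204×10⁻¹⁹ C)·(-340, 0, 0) = (-1.09×10⁻¹⁶, 0, 0) N.
|F| = 1.09×10⁻¹⁶ N.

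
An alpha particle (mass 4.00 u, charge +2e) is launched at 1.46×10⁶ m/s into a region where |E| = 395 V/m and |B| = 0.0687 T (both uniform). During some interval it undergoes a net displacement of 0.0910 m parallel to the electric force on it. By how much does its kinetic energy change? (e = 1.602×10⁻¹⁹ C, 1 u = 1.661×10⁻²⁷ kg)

The magnetic force is always ⟂ v and does no work; only the electric force changes KE.
ΔKE = F_E · d = |q|E d = (3.204×10⁻¹⁹)(395)(0.0910) ≈ 1.15×10⁻¹⁷ J.

ΔKE ≈ 1.15×10⁻¹⁷ J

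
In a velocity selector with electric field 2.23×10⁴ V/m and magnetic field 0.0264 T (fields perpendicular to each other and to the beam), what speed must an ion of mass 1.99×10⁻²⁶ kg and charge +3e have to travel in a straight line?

v = 8.45×10⁵ m/s

Straight-line motion ⇒ electric and magnetic forces cancel, so E = vB.
v = E/B = 2.23×10⁴/0.0264 = 8.45×10⁵ m/s.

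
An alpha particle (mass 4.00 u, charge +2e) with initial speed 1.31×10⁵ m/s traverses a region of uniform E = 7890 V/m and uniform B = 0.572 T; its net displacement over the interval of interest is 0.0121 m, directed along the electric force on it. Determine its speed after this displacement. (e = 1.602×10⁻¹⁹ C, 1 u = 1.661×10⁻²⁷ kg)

v_f ≈ 1.62×10⁵ m/s

B does no work; ΔKE = |q|E d.
½mv_f² = ½mv₀² + |q|Ed = ½(6.644×10⁻²⁷)(1.31×10⁵)² + (3.204×10⁻¹⁹)(7890)(0.0121) ≈ 5.701×10⁻¹⁷ J + 3.059×10⁻¹⁷ J ≈ 8.760×10⁻¹⁷ J.
v_f = √(2·8.760×10⁻¹⁷/6.644×10⁻²⁷) ≈ 1.62×10⁵ m/s.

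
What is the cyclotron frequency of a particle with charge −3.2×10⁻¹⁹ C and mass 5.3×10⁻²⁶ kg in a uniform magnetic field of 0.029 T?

f ≈ 2.8×10⁴ Hz

f = |q|B/(2πm).
f = (3.2×10⁻¹⁹)(0.029)/(2π·5.3×10⁻²⁶) ≈ 2.8×10⁴ Hz.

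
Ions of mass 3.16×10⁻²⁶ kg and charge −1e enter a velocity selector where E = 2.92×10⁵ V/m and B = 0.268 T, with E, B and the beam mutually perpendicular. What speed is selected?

Straight-line motion ⇒ electric and magnetic forces cancel, so E = vB.
v = E/B = 2.92×10⁵/0.268 = 1.09×10⁶ m/s.

v = 1.09×10⁶ m/s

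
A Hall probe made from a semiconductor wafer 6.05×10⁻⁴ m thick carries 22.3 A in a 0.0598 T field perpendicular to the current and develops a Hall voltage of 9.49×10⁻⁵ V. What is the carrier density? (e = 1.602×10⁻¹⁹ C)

n ≈ 1.45×10²⁶ m⁻³

From V_H = IB/(n e t), n = IB/(V_H e t).
n = (22.3)(0.0598)/((9.49×10⁻⁵)(1.602×10⁻¹⁹)(6.05×10⁻⁴)) ≈ 1.45×10²⁶ m⁻³.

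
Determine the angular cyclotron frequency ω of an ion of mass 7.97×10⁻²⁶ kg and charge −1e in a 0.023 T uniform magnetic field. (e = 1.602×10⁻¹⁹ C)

ω ≈ 4.6×10⁴ rad/s

ω = |q|B/m.
ω = (1.602×10⁻¹⁹)(0.023)/7.97×10⁻²⁶ ≈ 4.6×10⁴ rad/s.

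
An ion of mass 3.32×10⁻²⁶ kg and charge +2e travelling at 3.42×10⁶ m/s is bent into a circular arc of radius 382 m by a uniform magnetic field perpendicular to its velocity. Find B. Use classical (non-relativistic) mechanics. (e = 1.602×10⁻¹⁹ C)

From |q|vB = mv²/r, B = mv/(|q|r).
B = (3.32×10⁻²⁶)(3.42×10⁶)/((3.204×10⁻¹⁹)(382)) ≈ 9.28×10⁻⁴ T.

B ≈ 9.28×10⁻⁴ T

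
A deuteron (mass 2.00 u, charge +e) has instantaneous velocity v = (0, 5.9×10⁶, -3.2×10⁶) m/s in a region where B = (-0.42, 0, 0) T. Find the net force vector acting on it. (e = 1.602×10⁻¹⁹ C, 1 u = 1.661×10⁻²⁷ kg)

v×B = (0, 1.34×10⁶, 2.48×10⁶) N/C.
F = q v×B = (1.602×10⁻¹⁹ C)·(0, 1.34×10⁶, 2.48×10⁶) = (0, 2.15×10⁻¹³, 3.97×10⁻¹³) N.

F ≈ (0, 2.15×10⁻¹³, 3.97×10⁻¹³) N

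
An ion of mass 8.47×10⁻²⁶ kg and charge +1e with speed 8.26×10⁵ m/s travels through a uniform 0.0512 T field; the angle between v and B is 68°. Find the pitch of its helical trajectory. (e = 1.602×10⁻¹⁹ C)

p ≈ 20.1 m

v∥ = v cosθ = 8.26×10⁵·cos68° ≈ 3.094×10⁵ m/s.
T = 2πm/(|q|B) = 2π(8.47×10⁻²⁶)/((1.602×10⁻¹⁹)(0.0512)) ≈ 6.488×10⁻⁵ s.
pitch = v∥ T = (3.094×10⁵)(6.488×10⁻⁵) ≈ 20.1 m.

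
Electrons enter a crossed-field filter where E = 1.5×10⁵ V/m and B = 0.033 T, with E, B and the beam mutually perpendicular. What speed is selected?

Straight-line motion ⇒ electric and magnetic forces cancel, so E = vB.
v = E/B = 1.5×10⁵/0.033 = 4.5×10⁶ m/s.

v = 4.5×10⁶ m/s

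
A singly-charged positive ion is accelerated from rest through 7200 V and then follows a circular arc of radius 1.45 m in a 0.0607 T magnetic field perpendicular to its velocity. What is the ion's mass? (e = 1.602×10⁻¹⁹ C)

Combine |q|V = ½mv² and r = mv/(|q|B): eliminate v to get m = qB²r²/(2V).
m = (1.602×10⁻¹⁹)(0.0607)²(1.45)²/(2·7200) ≈ 8.62×10⁻²⁶ kg.

m ≈ 8.62×10⁻²⁶ kg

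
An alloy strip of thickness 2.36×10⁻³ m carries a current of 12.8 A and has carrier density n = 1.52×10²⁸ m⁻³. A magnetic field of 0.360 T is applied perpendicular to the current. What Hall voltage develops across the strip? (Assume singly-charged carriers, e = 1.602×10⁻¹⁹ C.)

V_H ≈ 8.02×10⁻⁷ V

V_H = IB/(n e t).
V_H = (12.8)(0.360)/((1.52×10²⁸)(1.602×10⁻¹⁹)(2.36×10⁻³)) ≈ 8.02×10⁻⁷ V.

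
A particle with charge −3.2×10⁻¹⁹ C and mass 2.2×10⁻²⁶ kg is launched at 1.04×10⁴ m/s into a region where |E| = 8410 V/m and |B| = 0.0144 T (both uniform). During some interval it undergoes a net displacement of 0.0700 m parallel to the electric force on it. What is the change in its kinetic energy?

The magnetic force is always ⟂ v and does no work; only the electric force changes KE.
ΔKE = F_E · d = |q|E d = (3.2×10⁻¹⁹)(8410)(0.0700) ≈ 1.88×10⁻¹⁶ J.

ΔKE ≈ 1.88×10⁻¹⁶ J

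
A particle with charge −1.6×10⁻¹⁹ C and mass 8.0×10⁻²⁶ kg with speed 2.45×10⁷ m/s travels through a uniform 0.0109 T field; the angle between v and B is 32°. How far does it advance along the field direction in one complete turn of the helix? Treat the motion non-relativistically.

v∥ = v cosθ = 2.45×10⁷·cos32° ≈ 2.078×10⁷ m/s.
T = 2πm/(|q|B) = 2π(8.0×10⁻²⁶)/((1.6×10⁻¹⁹)(0.0109)) ≈ 2.882×10⁻⁴ s.
pitch = v∥ T = (2.078×10⁷)(2.882×10⁻⁴) ≈ 5990 m.

p ≈ 5990 m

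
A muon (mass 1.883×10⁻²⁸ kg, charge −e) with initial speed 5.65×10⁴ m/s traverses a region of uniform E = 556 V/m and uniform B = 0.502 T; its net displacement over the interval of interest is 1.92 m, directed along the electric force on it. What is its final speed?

v_f ≈ 1.35×10⁶ m/s

B does no work; ΔKE = |q|E d.
½mv_f² = ½mv₀² + |q|Ed = ½(1.883×10⁻²⁸)(5.65×10⁴)² + (1.602×10⁻¹⁹)(556)(1.92) ≈ 3.006×10⁻¹⁹ J + 1.710×10⁻¹⁶ J ≈ 1.713×10⁻¹⁶ J.
v_f = √(2·1.713×10⁻¹⁶/1.883×10⁻²⁸) ≈ 1.35×10⁶ m/s.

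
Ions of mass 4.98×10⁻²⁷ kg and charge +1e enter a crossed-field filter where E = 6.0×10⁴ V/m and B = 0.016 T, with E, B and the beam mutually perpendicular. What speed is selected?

v = 3.8×10⁶ m/s

Straight-line motion ⇒ electric and magnetic forces cancel, so E = vB.
v = E/B = 6.0×10⁴/0.016 = 3.8×10⁶ m/s.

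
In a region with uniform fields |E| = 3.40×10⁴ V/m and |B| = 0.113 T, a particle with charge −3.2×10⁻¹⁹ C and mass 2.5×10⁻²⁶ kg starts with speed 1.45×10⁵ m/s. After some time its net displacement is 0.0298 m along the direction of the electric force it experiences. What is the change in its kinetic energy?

The magnetic force is always ⟂ v and does no work; only the electric force changes KE.
ΔKE = F_E · d = |q|E d = (3.2×10⁻¹⁹)(3.40×10⁴)(0.0298) ≈ 3.24×10⁻¹⁶ J.

ΔKE ≈ 3.24×10⁻¹⁶ J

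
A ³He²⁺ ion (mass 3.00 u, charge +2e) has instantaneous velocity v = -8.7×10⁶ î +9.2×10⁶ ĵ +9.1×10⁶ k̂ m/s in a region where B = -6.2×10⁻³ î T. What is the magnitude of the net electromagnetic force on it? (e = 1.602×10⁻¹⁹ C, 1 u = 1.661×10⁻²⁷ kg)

|F| ≈ 2.57×10⁻¹⁴ N

v×B = (0, -5.64×10⁴, 5.70×10⁴) N/C.
F = q v×B = (3.204×10⁻¹⁹ C)·(0, -5.64×10⁴, 5.70×10⁴) = (0, -1.81×10⁻¹⁴, 1.83×10⁻¹⁴) N.
|F| = 2.57×10⁻¹⁴ N.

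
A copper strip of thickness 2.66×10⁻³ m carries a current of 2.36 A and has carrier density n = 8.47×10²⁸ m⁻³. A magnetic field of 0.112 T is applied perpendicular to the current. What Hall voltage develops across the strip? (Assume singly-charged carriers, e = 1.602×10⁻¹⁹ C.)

V_H = IB/(n e t).
V_H = (2.36)(0.112)/((8.47×10²⁸)(1.602×10⁻¹⁹)(2.66×10⁻³)) ≈ 7.32×10⁻⁹ V.

V_H ≈ 7.32×10⁻⁹ V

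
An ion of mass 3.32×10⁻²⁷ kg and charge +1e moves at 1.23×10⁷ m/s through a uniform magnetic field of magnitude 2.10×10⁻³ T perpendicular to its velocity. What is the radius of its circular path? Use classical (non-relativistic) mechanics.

The magnetic force provides the centripetal force: |q|vB = mv²/r.
r = mv/(|q|B) = (3.32×10⁻²⁷)(1.23×10⁷)/((1.602×10⁻¹⁹)(2.10×10⁻³)) ≈ 121 m.

r ≈ 121 m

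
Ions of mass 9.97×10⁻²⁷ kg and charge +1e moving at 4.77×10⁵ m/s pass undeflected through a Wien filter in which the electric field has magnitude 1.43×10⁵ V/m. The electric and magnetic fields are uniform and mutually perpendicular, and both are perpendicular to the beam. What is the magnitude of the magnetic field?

B = 0.300 T

Balance of forces in the selector: qE = qvB ⇒ B = E/v.
B = 1.43×10⁵/4.77×10⁵ = 0.300 T.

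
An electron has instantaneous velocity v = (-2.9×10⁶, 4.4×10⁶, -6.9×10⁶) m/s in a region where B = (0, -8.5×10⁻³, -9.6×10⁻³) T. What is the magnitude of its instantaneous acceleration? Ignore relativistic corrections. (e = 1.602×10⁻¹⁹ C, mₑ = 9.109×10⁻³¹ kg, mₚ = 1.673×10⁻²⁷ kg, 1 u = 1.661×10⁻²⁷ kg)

|a| ≈ 1.89×10¹⁶ m/s²

v×B = (-1.01×10⁵, -2.78×10⁴, 2.46×10⁴) N/C.
F = q v×B = (−1.602×10⁻¹⁹ C)·(-1.01×10⁵, -2.78×10⁴, 2.46×10⁴) = (1.62×10⁻¹⁴, 4.46×10⁻¹⁵, -3.95×10⁻¹⁵) N.
|a| = |F|/m = 1.723×10⁻¹⁴/9.109×10⁻³¹ ≈ 1.89×10¹⁶ m/s².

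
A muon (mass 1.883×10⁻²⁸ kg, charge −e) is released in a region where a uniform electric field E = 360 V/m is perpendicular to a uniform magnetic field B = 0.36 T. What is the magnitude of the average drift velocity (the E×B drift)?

In crossed fields the guiding centre drifts at v_d = |E×B|/B² = E/B, independent of charge and mass.
v_d = 360/0.36 = 1000 m/s.

v_d ≈ 1000 m/s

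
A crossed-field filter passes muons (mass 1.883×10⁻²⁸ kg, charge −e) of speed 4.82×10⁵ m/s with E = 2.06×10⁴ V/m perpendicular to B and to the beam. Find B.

Balance of forces in the selector: qE = qvB ⇒ B = E/v.
B = 2.06×10⁴/4.82×10⁵ = 0.0427 T.

B = 0.0427 T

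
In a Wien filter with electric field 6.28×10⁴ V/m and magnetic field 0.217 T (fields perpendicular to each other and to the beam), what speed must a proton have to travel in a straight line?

v = 2.89×10⁵ m/s

Straight-line motion ⇒ electric and magnetic forces cancel, so E = vB.
v = E/B = 6.28×10⁴/0.217 = 2.89×10⁵ m/s.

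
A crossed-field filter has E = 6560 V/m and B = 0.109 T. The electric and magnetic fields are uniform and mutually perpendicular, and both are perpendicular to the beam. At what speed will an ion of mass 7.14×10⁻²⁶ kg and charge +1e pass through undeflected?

v = 6.02×10⁴ m/s

Zero net Lorentz force requires |qE| = |q v×B|, i.e. E = vB.
v = E/B = 6560/0.109 = 6.02×10⁴ m/s.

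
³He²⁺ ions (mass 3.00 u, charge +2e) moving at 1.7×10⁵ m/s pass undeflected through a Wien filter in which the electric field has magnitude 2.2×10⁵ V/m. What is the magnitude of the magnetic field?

Balance of forces in the selector: qE = qvB ⇒ B = E/v.
B = 2.2×10⁵/1.7×10⁵ = 1.3 T.

B = 1.3 T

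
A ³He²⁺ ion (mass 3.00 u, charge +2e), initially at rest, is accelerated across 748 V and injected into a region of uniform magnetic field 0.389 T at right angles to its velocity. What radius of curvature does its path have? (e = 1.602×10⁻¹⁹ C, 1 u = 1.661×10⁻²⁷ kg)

r ≈ 0.0124 m

Acceleration: |q|V = ½mv² ⇒ v = √(2|q|V/m) = √(2·3.204×10⁻¹⁹·748/4.983×10⁻²⁷) ≈ 3.101×10⁵ m/s.
In the field: r = mv/(|q|B) = (4.983×10⁻²⁷)(3.101×10⁵)/((3.204×10⁻¹⁹)(0.389)) ≈ 0.0124 m.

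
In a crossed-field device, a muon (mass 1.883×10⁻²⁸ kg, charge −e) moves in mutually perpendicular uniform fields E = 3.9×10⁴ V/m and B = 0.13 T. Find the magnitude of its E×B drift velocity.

v_d ≈ 3.0×10⁵ m/s

The steady drift has the magnetic force balancing the electric force, so v_d = E/B.
v_d = 3.9×10⁴/0.13 = 3.0×10⁵ m/s.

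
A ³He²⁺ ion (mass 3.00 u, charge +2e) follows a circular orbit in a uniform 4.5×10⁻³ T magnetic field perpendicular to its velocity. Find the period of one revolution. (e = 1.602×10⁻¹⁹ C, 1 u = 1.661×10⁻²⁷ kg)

The cyclotron period depends only on m, q, B: T = 2πm/(|q|B).
T = 2π(4.983×10⁻²⁷)/((3.204×10⁻¹⁹)(4.5×10⁻³)) ≈ 2.2×10⁻⁵ s.

T ≈ 2.2×10⁻⁵ s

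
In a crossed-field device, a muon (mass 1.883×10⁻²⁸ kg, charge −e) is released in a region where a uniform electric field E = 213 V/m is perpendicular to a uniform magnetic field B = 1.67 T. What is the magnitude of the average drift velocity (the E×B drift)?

v_d ≈ 128 m/s

The E×B drift speed is v_d = E/B.
v_d = 213/1.67 = 128 m/s.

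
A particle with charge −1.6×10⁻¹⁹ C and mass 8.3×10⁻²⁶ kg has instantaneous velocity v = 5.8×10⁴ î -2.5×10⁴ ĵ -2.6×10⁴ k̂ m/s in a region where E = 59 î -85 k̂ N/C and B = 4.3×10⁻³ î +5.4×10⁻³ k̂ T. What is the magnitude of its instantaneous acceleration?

v×B = (-135, -425, 108) N/C.
E + v×B = (-76.0, -425, 22.5) N/C.
F = q(E + v×B) = (−1.6×10⁻¹⁹ C)·(-76.0, -425, 22.5) = (1.22×10⁻¹⁷, 6.80×10⁻¹⁷, -3.60×10⁻¹⁸) N.
|a| = |F|/m = 6.917×10⁻¹⁷/8.3×10⁻²⁶ ≈ 8.33×10⁸ m/s².

|a| ≈ 8.33×10⁸ m/s²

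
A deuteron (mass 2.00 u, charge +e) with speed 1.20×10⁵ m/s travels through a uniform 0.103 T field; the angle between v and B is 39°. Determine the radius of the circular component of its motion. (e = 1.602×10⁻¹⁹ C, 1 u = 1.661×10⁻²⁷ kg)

v⊥ = v sinθ = 1.20×10⁵·sin39° ≈ 7.552×10⁴ m/s.
r = m v⊥/(|q|B) = (3.322×10⁻²⁷)(7.552×10⁴)/((1.602×10⁻¹⁹)(0.103)) ≈ 0.0152 m.

r ≈ 0.0152 m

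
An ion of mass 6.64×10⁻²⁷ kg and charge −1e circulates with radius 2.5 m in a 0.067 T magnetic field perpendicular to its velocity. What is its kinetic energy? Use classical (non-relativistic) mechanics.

v = |q|Br/m, then KE = ½mv² = (qBr)²/(2m).
v = (1.602×10⁻¹⁹)(0.067)(2.5)/6.64×10⁻²⁷ ≈ 4.041×10⁶ m/s.
KE = ½(6.64×10⁻²⁷)(4.041×10⁶)² ≈ 5.4×10⁻¹⁴ J.

KE ≈ 5.4×10⁻¹⁴ J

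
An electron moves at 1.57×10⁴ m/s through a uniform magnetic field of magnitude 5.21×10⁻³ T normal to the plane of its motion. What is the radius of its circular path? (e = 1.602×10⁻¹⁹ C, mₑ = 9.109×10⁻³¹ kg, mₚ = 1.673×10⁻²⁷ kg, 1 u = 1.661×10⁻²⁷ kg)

r ≈ 1.71×10⁻⁵ m

The magnetic force provides the centripetal force: |q|vB = mv²/r.
r = mv/(|q|B) = (9.109×10⁻³¹)(1.57×10⁴)/((1.602×10⁻¹⁹)(5.21×10⁻³)) ≈ 1.71×10⁻⁵ m.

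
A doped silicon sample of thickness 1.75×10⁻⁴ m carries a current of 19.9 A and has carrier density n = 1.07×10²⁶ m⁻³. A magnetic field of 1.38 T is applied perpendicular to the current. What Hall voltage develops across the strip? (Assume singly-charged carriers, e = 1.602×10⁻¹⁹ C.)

V_H ≈ 9.15×10⁻³ V

V_H = IB/(n e t).
V_H = (19.9)(1.38)/((1.07×10²⁶)(1.602×10⁻¹⁹)(1.75×10⁻⁴)) ≈ 9.15×10⁻³ V.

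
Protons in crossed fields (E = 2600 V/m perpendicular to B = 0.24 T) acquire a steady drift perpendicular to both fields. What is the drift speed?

v_d ≈ 1.1×10⁴ m/s

In crossed fields the guiding centre drifts at v_d = |E×B|/B² = E/B, independent of charge and mass.
v_d = 2600/0.24 = 1.1×10⁴ m/s.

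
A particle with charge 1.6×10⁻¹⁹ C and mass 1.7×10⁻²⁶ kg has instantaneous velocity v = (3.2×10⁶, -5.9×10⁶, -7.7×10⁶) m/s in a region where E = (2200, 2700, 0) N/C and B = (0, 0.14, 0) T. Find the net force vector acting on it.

F ≈ (1.73×10⁻¹³, 4.32×10⁻¹⁶, 7.17×10⁻¹⁴) N

v×B = (1.08×10⁶, 0, 4.48×10⁵) N/C.
E + v×B = (1.08×10⁶, 2700, 4.48×10⁵) N/C.
F = q(E + v×B) = (1.6×10⁻¹⁹ C)·(1.08×10⁶, 2700, 4.48×10⁵) = (1.73×10⁻¹³, 4.32×10⁻¹⁶, 7.17×10⁻¹⁴) N.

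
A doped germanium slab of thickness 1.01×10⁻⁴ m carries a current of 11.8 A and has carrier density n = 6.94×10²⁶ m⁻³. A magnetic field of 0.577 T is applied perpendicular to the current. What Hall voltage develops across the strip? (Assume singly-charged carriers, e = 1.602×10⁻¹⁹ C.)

V_H = IB/(n e t).
V_H = (11.8)(0.577)/((6.94×10²⁶)(1.602×10⁻¹⁹)(1.01×10⁻⁴)) ≈ 6.06×10⁻⁴ V.

V_H ≈ 6.06×10⁻⁴ V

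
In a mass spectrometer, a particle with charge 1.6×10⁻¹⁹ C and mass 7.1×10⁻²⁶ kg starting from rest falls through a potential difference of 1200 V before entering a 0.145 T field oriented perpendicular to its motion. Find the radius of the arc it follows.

r ≈ 0.225 m

Acceleration: |q|V = ½mv² ⇒ v = √(2|q|V/m) = √(2·1.6×10⁻¹⁹·1200/7.1×10⁻²⁶) ≈ 7.354×10⁴ m/s.
In the field: r = mv/(|q|B) = (7.1×10⁻²⁶)(7.354×10⁴)/((1.6×10⁻¹⁹)(0.145)) ≈ 0.225 m.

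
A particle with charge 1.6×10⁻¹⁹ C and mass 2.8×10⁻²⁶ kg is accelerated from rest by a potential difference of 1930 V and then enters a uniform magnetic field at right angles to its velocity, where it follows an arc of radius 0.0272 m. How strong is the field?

v = √(2|q|V/m) = √(2·1.6×10⁻¹⁹·1930/2.8×10⁻²⁶) ≈ 1.485×10⁵ m/s.
B = mv/(|q|r) = (2.8×10⁻²⁶)(1.485×10⁵)/((1.6×10⁻¹⁹)(0.0272)) ≈ 0.956 T.

B ≈ 0.956 T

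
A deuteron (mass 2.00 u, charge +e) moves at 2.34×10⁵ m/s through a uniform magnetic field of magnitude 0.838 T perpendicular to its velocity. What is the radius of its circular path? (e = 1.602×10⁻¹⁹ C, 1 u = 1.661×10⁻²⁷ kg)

The magnetic force provides the centripetal force: |q|vB = mv²/r.
r = mv/(|q|B) = (3.322×10⁻²⁷)(2.34×10⁵)/((1.602×10⁻¹⁹)(0.838)) ≈ 5.79×10⁻³ m.

r ≈ 5.79×10⁻³ m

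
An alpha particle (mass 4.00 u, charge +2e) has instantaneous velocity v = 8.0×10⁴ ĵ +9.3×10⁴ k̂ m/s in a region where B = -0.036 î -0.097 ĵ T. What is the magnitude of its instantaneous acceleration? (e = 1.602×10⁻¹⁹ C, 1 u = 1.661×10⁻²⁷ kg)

|a| ≈ 4.84×10¹¹ m/s²

v×B = (9020, -3350, 2880) N/C.
F = q v×B = (3.204×10⁻¹⁹ C)·(9020, -3350, 2880) = (2.89×10⁻¹⁵, -1.07×10⁻¹⁵, 9.23×10⁻¹⁶) N.
|a| = |F|/m = 3.218×10⁻¹⁵/6.644×10⁻²⁷ ≈ 4.84×10¹¹ m/s².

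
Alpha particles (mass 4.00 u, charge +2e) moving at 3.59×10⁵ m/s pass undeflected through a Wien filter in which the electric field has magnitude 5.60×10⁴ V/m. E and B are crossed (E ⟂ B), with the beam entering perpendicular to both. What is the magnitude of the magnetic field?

B = 0.156 T

Balance of forces in the selector: qE = qvB ⇒ B = E/v.
B = 5.60×10⁴/3.59×10⁵ = 0.156 T.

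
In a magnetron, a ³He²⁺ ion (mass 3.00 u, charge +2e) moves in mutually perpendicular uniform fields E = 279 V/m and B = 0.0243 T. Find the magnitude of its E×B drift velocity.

v_d ≈ 1.15×10⁴ m/s

In crossed fields the guiding centre drifts at v_d = |E×B|/B² = E/B, independent of charge and mass.
v_d = 279/0.0243 = 1.15×10⁴ m/s.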